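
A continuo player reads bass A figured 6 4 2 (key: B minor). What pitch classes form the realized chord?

A, B, D, F#

A second above A in this key is B.
A fourth above A in this key is D.
A sixth above A in this key is F#.
Together with the bass A, this spells B minor seventh in third inversion.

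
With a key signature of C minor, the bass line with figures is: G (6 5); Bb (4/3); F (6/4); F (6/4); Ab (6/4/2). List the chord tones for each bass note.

G (6/5/3): G, Bb, D, Eb.
Bb (6/4/3): Bb, D, Eb, G.
F (6/4): F, Bb, D.
F (6/4): F, Bb, D.
Ab (6/4/2): Ab, Bb, D, F.

G, Bb, D, Eb | Bb, D, Eb, G | F, Bb, D | F, Bb, D | Ab, Bb, D, F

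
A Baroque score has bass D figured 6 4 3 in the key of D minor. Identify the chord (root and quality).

G minor seventh

The figures 6 4 3 indicate a seventh chord in second inversion.
In second inversion the root lies a fourth above the bass: a fourth above D in D minor is G.
The chord tones are D, F, G, Bb, giving G minor seventh.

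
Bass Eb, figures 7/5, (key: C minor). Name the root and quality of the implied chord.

Eb major seventh

The figures 7/5 indicate a seventh chord in root position.
In root position the bass is the root, so the root is Eb.
The chord tones are Eb, G, Bb, D, giving Eb major seventh.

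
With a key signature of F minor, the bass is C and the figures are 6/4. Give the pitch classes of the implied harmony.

C, F, Ab

A fourth above C in this key is F.
A sixth above C in this key is Ab.
Together with the bass C, this spells F minor in second inversion.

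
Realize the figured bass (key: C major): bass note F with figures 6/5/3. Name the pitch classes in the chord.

A third above F in this key is A.
A fifth above F in this key is C.
A sixth above F in this key is D.
Together with the bass F, this spells D minor seventh in first inversion.

F, A, C, D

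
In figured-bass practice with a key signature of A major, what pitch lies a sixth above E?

Counting 5 letter steps above E lands on C; in A major, that letter is C#.

C#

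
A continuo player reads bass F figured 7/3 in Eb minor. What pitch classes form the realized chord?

F, Ab, Cb, Eb

The written figures 7/3 are shorthand for 7/5/3: the 5 is implied.
A third above F in this key is Ab.
A fifth above F in this key is Cb.
A seventh above F in this key is Eb.
Together with the bass F, this spells F half-diminished seventh in root position.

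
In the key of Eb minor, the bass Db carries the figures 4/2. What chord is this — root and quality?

Eb minor seventh

The figures 4/2 indicate a seventh chord in third inversion.
In third inversion the root lies a second above the bass: a second above Db in Eb minor is Eb.
The chord tones are Db, Eb, Gb, Bb, giving Eb minor seventh.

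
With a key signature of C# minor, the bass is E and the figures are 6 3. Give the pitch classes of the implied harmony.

A third above E in this key is G#.
A sixth above E in this key is C#.
Together with the bass E, this spells C# minor in first inversion.

E, G#, C#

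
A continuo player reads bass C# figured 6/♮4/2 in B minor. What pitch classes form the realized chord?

C#, D, F, A

A second above C# in this key is D.
A fourth above C# in this key is F#, made natural (F) by the ♮ figure.
A sixth above C# in this key is A.
Together with the bass C#, this spells D minor-major seventh in third inversion.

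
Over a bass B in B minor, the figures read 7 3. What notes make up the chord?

B, D, F#, A

The written figures 7 3 are shorthand for 7/5/3: the 5 is implied.
A third above B in this key is D.
A fifth above B in this key is F#.
A seventh above B in this key is A.
Together with the bass B, this spells B minor seventh in root position.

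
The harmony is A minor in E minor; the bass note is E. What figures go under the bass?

E is the fifth of A minor, so the chord is in second inversion.
A triad in second inversion is figured 6/4, conventionally abbreviated 6/4.

6/4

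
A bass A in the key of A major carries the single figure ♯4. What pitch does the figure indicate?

Counting 3 letter steps above A lands on D; in A major, that letter is D.
The #4 figure raises it a semitone, giving D#.

D#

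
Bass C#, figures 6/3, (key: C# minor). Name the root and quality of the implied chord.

The figures 6/3 indicate a triad in first inversion.
In first inversion the root lies a sixth above the bass: a sixth above C# in C# minor is A.
The chord tones are C#, E, A, giving A major.

A major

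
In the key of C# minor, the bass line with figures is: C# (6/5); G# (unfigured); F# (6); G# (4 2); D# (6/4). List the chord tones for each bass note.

C# (6/5/3): C#, E, G#, A.
G# (5/3): G#, B, D#.
F# (6/3): F#, A, D#.
G# (6/4/2): G#, A, C#, E.
D# (6/4): D#, G#, B.

C#, E, G#, A | G#, B, D# | F#, A, D# | G#, A, C#, E | D#, G#, B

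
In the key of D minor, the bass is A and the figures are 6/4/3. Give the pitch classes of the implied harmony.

A, C, D, F

A third above A in this key is C.
A fourth above A in this key is D.
A sixth above A in this key is F.
Together with the bass A, this spells D minor seventh in second inversion.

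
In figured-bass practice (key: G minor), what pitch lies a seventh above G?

F

Counting 6 letter steps above G lands on F; in G minor, that letter is F.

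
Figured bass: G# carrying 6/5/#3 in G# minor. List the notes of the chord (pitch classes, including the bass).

G#, B#, D#, E

A third above G# in this key is B, raised to B# by the sharp.
A fifth above G# in this key is D#.
A sixth above G# in this key is E.
Together with the bass G#, this spells E augmented major seventh in first inversion.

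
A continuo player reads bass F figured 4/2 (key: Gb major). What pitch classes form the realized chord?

F, Gb, Bb, Db

The written figures 4/2 are shorthand for 6/4/2: the 6 is implied.
A second above F in this key is Gb.
A fourth above F in this key is Bb.
A sixth above F in this key is Db.
Together with the bass F, this spells Gb major seventh in third inversion.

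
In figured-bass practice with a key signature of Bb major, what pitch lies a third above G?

Counting 2 letter steps above G lands on B; in Bb major, that letter is Bb.

Bb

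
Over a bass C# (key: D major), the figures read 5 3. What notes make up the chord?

C#, E, G

A third above C# in this key is E.
A fifth above C# in this key is G.
Together with the bass C#, this spells C# diminished in root position.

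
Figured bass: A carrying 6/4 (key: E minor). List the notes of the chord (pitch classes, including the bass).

A, D, F#

A fourth above A in this key is D.
A sixth above A in this key is F#.
Together with the bass A, this spells D major in second inversion.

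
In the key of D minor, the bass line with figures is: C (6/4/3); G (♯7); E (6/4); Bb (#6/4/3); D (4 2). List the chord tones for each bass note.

C, E, F, A | G, Bb, D, F# | E, A, C | Bb, D, E, G# | D, E, G, Bb

C (6/4/3): C, E, F, A.
G (#7/5/3): G, Bb, D, F#.
E (6/4): E, A, C.
Bb (#6/4/3): Bb, D, E, G#.
D (6/4/2): D, E, G, Bb.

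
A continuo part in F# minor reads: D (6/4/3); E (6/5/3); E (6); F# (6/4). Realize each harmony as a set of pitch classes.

D, F#, G#, B | E, G#, B, C# | E, G#, C# | F#, B, D

D (6/4/3): D, F#, G#, B.
E (6/5/3): E, G#, B, C#.
E (6/3): E, G#, C#.
F# (6/4): F#, B, D.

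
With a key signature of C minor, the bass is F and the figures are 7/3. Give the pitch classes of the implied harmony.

F, Ab, C, Eb

The written figures 7/3 are shorthand for 7/5/3: the 5 is implied.
A third above F in this key is Ab.
A fifth above F in this key is C.
A seventh above F in this key is Eb.
Together with the bass F, this spells F minor seventh in root position.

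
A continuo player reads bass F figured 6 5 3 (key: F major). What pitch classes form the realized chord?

A third above F in this key is A.
A fifth above F in this key is C.
A sixth above F in this key is D.
Together with the bass F, this spells D minor seventh in first inversion.

F, A, C, D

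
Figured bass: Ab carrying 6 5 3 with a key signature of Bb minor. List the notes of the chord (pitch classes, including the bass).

Ab, C, Eb, F

A third above Ab in this key is C.
A fifth above Ab in this key is Eb.
A sixth above Ab in this key is F.
Together with the bass Ab, this spells F minor seventh in first inversion.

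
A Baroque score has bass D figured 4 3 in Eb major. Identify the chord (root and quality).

The figures 4 3 indicate a seventh chord in second inversion.
In second inversion the root lies a fourth above the bass: a fourth above D in Eb major is G.
The chord tones are D, F, G, Bb, giving G minor seventh.

G minor seventh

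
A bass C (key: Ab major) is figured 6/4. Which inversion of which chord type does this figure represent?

Intervals of 6/4 above the bass form a triad; the bass is the fifth, so this is second inversion.

triad, second inversion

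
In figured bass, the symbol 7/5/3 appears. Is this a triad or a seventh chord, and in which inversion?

Intervals of 7/5/3 above the bass form a seventh chord; the bass is the root, so this is root position.

seventh chord, root position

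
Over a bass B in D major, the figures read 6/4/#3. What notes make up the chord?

B, D#, E, G

A third above B in this key is D, raised to D# by the sharp.
A fourth above B in this key is E.
A sixth above B in this key is G.
Together with the bass B, this spells E minor-major seventh in second inversion.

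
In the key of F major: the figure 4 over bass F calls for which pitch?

Counting 3 letter steps above F lands on B; in F major, that letter is Bb.

Bb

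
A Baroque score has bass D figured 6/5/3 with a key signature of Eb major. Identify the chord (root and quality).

Bb dominant seventh

The figures 6/5/3 indicate a seventh chord in first inversion.
In first inversion the root lies a sixth above the bass: a sixth above D in Eb major is Bb.
The chord tones are D, F, Ab, Bb, giving Bb dominant seventh.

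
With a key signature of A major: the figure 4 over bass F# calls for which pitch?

Counting 3 letter steps above F# lands on B; in A major, that letter is B.

B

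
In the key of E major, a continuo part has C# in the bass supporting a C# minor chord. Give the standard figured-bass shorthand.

C# is the root of C# minor, so the chord is in root position.
A triad in root position is figured 5/3, conventionally abbreviated (no figures — root-position triad).

no figures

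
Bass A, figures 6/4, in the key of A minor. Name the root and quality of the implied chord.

The figures 6/4 indicate a triad in second inversion.
In second inversion the root lies a fourth above the bass: a fourth above A in A minor is D.
The chord tones are A, D, F, giving D minor.

D minor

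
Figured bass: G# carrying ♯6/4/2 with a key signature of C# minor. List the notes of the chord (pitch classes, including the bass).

A second above G# in this key is A.
A fourth above G# in this key is C#.
A sixth above G# in this key is E, raised to E# by the sharp.
Together with the bass G#, this spells A augmented major seventh in third inversion.

G#, A, C#, E#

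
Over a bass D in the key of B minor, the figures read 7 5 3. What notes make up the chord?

D, F#, A, C#

A third above D in this key is F#.
A fifth above D in this key is A.
A seventh above D in this key is C#.
Together with the bass D, this spells D major seventh in root position.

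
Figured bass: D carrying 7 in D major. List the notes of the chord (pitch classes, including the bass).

The written figures 7 are shorthand for 7/5/3: the 5/3 are implied.
A third above D in this key is F#.
A fifth above D in this key is A.
A seventh above D in this key is C#.
Together with the bass D, this spells D major seventh in root position.

D, F#, A, C#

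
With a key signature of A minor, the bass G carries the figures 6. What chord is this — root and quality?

The figures 6 indicate a triad in first inversion.
In first inversion the root lies a sixth above the bass: a sixth above G in A minor is E.
The chord tones are G, B, E, giving E minor.

E minor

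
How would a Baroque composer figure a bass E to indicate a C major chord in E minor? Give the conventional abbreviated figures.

6

E is the third of C major, so the chord is in first inversion.
A triad in first inversion is figured 6/3, conventionally abbreviated 6.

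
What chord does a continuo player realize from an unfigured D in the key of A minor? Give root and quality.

D minor

An unfigured bass indicates a triad in root position.
In root position the bass is the root, so the root is D.
The chord tones are D, F, A, giving D minor.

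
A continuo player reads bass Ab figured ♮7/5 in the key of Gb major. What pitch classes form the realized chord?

The written figures ♮7/5 are shorthand for 7/5/3: the 3 is implied.
A third above Ab in this key is Cb.
A fifth above Ab in this key is Eb.
A seventh above Ab in this key is Gb, made natural (G) by the ♮ figure.
Together with the bass Ab, this spells Ab minor-major seventh in root position.

Ab, Cb, Eb, G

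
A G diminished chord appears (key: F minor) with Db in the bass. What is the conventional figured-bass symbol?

Db is the fifth of G diminished, so the chord is in second inversion.
A triad in second inversion is figured 6/4, conventionally abbreviated 6/4.

6/4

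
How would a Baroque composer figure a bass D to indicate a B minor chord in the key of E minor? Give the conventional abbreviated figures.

6

D is the third of B minor, so the chord is in first inversion.
A triad in first inversion is figured 6/3, conventionally abbreviated 6.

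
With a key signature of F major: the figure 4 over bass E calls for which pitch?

Counting 3 letter steps above E lands on A; in F major, that letter is A.

A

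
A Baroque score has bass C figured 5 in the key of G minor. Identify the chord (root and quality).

C minor

The figures 5 indicate a triad in root position.
In root position the bass is the root, so the root is C.
The chord tones are C, Eb, G, giving C minor.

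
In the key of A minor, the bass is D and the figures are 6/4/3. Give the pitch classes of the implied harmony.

A third above D in this key is F.
A fourth above D in this key is G.
A sixth above D in this key is B.
Together with the bass D, this spells G dominant seventh in second inversion.

D, F, G, B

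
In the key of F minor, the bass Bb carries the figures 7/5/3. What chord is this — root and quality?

The figures 7/5/3 indicate a seventh chord in root position.
In root position the bass is the root, so the root is Bb.
The chord tones are Bb, Db, F, Ab, giving Bb minor seventh.

Bb minor seventh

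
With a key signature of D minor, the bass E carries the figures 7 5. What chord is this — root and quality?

The figures 7 5 indicate a seventh chord in root position.
In root position the bass is the root, so the root is E.
The chord tones are E, G, Bb, D, giving E half-diminished seventh.

E half-diminished seventh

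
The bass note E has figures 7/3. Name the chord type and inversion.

7/3 is shorthand for 7/5/3.
Intervals of 7/5/3 above the bass form a seventh chord; the bass is the root, so this is root position.

seventh chord, root position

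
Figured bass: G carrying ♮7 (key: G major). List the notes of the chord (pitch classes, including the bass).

G, B, D, F

The written figures ♮7 are shorthand for 7/5/3: the 5/3 are implied.
A third above G in this key is B.
A fifth above G in this key is D.
A seventh above G in this key is F#, made natural (F) by the ♮ figure.
Together with the bass G, this spells G dominant seventh in root position.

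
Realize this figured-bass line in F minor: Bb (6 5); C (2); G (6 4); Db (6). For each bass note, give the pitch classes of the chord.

Bb, Db, F, G | C, Db, F, Ab | G, C, Eb | Db, F, Bb

Bb (6/5/3): Bb, Db, F, G.
C (6/4/2): C, Db, F, Ab.
G (6/4): G, C, Eb.
Db (6/3): Db, F, Bb.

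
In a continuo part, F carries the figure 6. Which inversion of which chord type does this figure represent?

triad, first inversion

6 is shorthand for 6/3.
Intervals of 6/3 above the bass form a triad; the bass is the third, so this is first inversion.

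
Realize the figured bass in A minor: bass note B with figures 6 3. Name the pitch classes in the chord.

B, D, G

A third above B in this key is D.
A sixth above B in this key is G.
Together with the bass B, this spells G major in first inversion.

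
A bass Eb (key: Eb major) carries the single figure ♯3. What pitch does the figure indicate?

G#

Counting 2 letter steps above Eb lands on G; in Eb major, that letter is G.
The #3 figure raises it a semitone, giving G#.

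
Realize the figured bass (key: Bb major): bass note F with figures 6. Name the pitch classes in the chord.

F, A, D

The written figures 6 are shorthand for 6/3: the 3 is implied.
A third above F in this key is A.
A sixth above F in this key is D.
Together with the bass F, this spells D minor in first inversion.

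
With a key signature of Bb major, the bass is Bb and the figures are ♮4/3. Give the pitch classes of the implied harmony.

Bb, D, E, G

The written figures ♮4/3 are shorthand for 6/4/3: the 6 is implied.
A third above Bb in this key is D.
A fourth above Bb in this key is Eb, made natural (E) by the ♮ figure.
A sixth above Bb in this key is G.
Together with the bass Bb, this spells E half-diminished seventh in second inversion.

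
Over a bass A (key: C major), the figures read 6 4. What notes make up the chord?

A fourth above A in this key is D.
A sixth above A in this key is F.
Together with the bass A, this spells D minor in second inversion.

A, D, F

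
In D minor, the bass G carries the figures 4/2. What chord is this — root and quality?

A minor seventh

The figures 4/2 indicate a seventh chord in third inversion.
In third inversion the root lies a second above the bass: a second above G in D minor is A.
The chord tones are G, A, C, E, giving A minor seventh.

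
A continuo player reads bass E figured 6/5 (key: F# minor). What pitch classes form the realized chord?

The written figures 6/5 are shorthand for 6/5/3: the 3 is implied.
A third above E in this key is G#.
A fifth above E in this key is B.
A sixth above E in this key is C#.
Together with the bass E, this spells C# minor seventh in first inversion.

E, G#, B, C#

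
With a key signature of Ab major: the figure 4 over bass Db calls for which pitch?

G

Counting 3 letter steps above Db lands on G; in Ab major, that letter is G.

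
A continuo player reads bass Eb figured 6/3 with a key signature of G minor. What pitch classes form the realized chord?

A third above Eb in this key is G.
A sixth above Eb in this key is C.
Together with the bass Eb, this spells C minor in first inversion.

Eb, G, C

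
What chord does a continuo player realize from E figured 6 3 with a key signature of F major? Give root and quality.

C major

The figures 6 3 indicate a triad in first inversion.
In first inversion the root lies a sixth above the bass: a sixth above E in F major is C.
The chord tones are E, G, C, giving C major.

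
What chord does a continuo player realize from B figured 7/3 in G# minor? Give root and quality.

The figures 7/3 indicate a seventh chord in root position.
In root position the bass is the root, so the root is B.
The chord tones are B, D#, F#, A#, giving B major seventh.

B major seventh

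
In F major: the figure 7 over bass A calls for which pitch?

G

Counting 6 letter steps above A lands on G; in F major, that letter is G.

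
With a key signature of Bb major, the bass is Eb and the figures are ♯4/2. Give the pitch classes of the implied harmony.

The written figures ♯4/2 are shorthand for 6/4/2: the 6 is implied.
A second above Eb in this key is F.
A fourth above Eb in this key is A, raised to A# by the sharp.
A sixth above Eb in this key is C.

Eb, F, A#, C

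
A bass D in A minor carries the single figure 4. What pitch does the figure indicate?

Counting 3 letter steps above D lands on G; in A minor, that letter is G.

G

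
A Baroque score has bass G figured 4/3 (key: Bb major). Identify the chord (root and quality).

C minor seventh

The figures 4/3 indicate a seventh chord in second inversion.
In second inversion the root lies a fourth above the bass: a fourth above G in Bb major is C.
The chord tones are G, Bb, C, Eb, giving C minor seventh.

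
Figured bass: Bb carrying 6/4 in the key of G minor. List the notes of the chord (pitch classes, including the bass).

A fourth above Bb in this key is Eb.
A sixth above Bb in this key is G.
Together with the bass Bb, this spells Eb major in second inversion.

Bb, Eb, G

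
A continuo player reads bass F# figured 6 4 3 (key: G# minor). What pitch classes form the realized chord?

A third above F# in this key is A#.
A fourth above F# in this key is B.
A sixth above F# in this key is D#.
Together with the bass F#, this spells B major seventh in second inversion.

F#, A#, B, D#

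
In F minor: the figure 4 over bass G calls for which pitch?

Counting 3 letter steps above G lands on C; in F minor, that letter is C.

C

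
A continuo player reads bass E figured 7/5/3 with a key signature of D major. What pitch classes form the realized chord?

E, G, B, D

A third above E in this key is G.
A fifth above E in this key is B.
A seventh above E in this key is D.
Together with the bass E, this spells E minor seventh in root position.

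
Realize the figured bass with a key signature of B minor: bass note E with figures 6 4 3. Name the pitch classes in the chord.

A third above E in this key is G.
A fourth above E in this key is A.
A sixth above E in this key is C#.
Together with the bass E, this spells A dominant seventh in second inversion.

E, G, A, C#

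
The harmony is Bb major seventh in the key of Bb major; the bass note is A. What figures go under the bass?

A is the seventh of Bb major seventh, so the chord is in third inversion.
A seventh chord in third inversion is figured 6/4/2, conventionally abbreviated 4/2.

4/2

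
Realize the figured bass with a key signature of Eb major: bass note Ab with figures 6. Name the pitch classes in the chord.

The written figures 6 are shorthand for 6/3: the 3 is implied.
A third above Ab in this key is C.
A sixth above Ab in this key is F.
Together with the bass Ab, this spells F minor in first inversion.

Ab, C, F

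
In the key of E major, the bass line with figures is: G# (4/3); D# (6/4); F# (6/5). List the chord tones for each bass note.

G# (6/4/3): G#, B, C#, E.
D# (6/4): D#, G#, B.
F# (6/5/3): F#, A, C#, D#.

G#, B, C#, E | D#, G#, B | F#, A, C#, D#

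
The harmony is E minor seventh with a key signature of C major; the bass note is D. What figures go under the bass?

4/2

D is the seventh of E minor seventh, so the chord is in third inversion.
A seventh chord in third inversion is figured 6/4/2, conventionally abbreviated 4/2.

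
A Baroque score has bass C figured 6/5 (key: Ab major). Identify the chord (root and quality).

Ab major seventh

The figures 6/5 indicate a seventh chord in first inversion.
In first inversion the root lies a sixth above the bass: a sixth above C in Ab major is Ab.
The chord tones are C, Eb, G, Ab, giving Ab major seventh.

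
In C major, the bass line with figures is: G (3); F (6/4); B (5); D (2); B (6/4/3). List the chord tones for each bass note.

G (5/3): G, B, D.
F (6/4): F, B, D.
B (5/3): B, D, F.
D (6/4/2): D, E, G, B.
B (6/4/3): B, D, E, G.

G, B, D | F, B, D | B, D, F | D, E, G, B | B, D, E, G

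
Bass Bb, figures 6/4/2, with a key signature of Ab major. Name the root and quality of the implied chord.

C minor seventh

The figures 6/4/2 indicate a seventh chord in third inversion.
In third inversion the root lies a second above the bass: a second above Bb in Ab major is C.
The chord tones are Bb, C, Eb, G, giving C minor seventh.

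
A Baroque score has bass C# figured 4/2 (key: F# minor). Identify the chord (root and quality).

D major seventh

The figures 4/2 indicate a seventh chord in third inversion.
In third inversion the root lies a second above the bass: a second above C# in F# minor is D.
The chord tones are C#, D, F#, A, giving D major seventh.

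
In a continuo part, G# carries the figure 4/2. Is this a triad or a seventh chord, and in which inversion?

seventh chord, third inversion

4/2 is shorthand for 6/4/2.
Intervals of 6/4/2 above the bass form a seventh chord; the bass is the seventh, so this is third inversion.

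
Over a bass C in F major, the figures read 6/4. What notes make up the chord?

C, F, A

A fourth above C in this key is F.
A sixth above C in this key is A.
Together with the bass C, this spells F major in second inversion.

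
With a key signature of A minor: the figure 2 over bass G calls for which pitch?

Counting 1 letter step above G lands on A; in A minor, that letter is A.

A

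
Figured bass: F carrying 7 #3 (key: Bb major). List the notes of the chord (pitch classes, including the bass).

The written figures 7 #3 are shorthand for 7/5/3: the 5 is implied.
A third above F in this key is A, raised to A# by the sharp.
A fifth above F in this key is C.
A seventh above F in this key is Eb.

F, A#, C, Eb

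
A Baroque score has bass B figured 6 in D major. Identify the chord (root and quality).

G major

The figures 6 indicate a triad in first inversion.
In first inversion the root lies a sixth above the bass: a sixth above B in D major is G.
The chord tones are B, D, G, giving G major.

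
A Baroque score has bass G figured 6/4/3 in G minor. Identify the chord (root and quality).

The figures 6/4/3 indicate a seventh chord in second inversion.
In second inversion the root lies a fourth above the bass: a fourth above G in G minor is C.
The chord tones are G, Bb, C, Eb, giving C minor seventh.

C minor seventh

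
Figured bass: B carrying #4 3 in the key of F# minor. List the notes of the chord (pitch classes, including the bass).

B, D, E#, G#

The written figures #4 3 are shorthand for 6/4/3: the 6 is implied.
A third above B in this key is D.
A fourth above B in this key is E, raised to E# by the sharp.
A sixth above B in this key is G#.
Together with the bass B, this spells E# diminished seventh in second inversion.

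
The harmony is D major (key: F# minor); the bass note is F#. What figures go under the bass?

F# is the third of D major, so the chord is in first inversion.
A triad in first inversion is figured 6/3, conventionally abbreviated 6.

6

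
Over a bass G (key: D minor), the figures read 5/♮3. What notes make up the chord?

G, B, D

A third above G in this key is Bb, made natural (B) by the ♮ figure.
A fifth above G in this key is D.
Together with the bass G, this spells G major in root position.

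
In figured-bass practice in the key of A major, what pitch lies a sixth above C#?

Counting 5 letter steps above C# lands on A; in A major, that letter is A.

A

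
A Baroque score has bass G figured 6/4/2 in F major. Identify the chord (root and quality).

A minor seventh

The figures 6/4/2 indicate a seventh chord in third inversion.
In third inversion the root lies a second above the bass: a second above G in F major is A.
The chord tones are G, A, C, E, giving A minor seventh.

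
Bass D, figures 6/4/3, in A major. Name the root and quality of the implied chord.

The figures 6/4/3 indicate a seventh chord in second inversion.
In second inversion the root lies a fourth above the bass: a fourth above D in A major is G#.
The chord tones are D, F#, G#, B, giving G# half-diminished seventh.

G# half-diminished seventh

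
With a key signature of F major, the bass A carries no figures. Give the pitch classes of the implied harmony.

An unfigured bass implies 5/3.
A third above A in this key is C.
A fifth above A in this key is E.
Together with the bass A, this spells A minor in root position.

A, C, E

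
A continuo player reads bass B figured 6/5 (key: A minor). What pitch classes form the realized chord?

B, D, F, G

The written figures 6/5 are shorthand for 6/5/3: the 3 is implied.
A third above B in this key is D.
A fifth above B in this key is F.
A sixth above B in this key is G.
Together with the bass B, this spells G dominant seventh in first inversion.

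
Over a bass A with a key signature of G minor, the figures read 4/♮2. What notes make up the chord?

A, B, D, F

The written figures 4/♮2 are shorthand for 6/4/2: the 6 is implied.
A second above A in this key is Bb, made natural (B) by the ♮ figure.
A fourth above A in this key is D.
A sixth above A in this key is F.
Together with the bass A, this spells B half-diminished seventh in third inversion.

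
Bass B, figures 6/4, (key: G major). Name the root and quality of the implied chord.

The figures 6/4 indicate a triad in second inversion.
In second inversion the root lies a fourth above the bass: a fourth above B in G major is E.
The chord tones are B, E, G, giving E minor.

E minor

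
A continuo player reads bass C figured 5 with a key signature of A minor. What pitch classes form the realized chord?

The written figures 5 are shorthand for 5/3: the 3 is implied.
A third above C in this key is E.
A fifth above C in this key is G.
Together with the bass C, this spells C major in root position.

C, E, G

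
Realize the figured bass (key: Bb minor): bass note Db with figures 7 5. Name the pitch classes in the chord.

Db, F, Ab, C

The written figures 7 5 are shorthand for 7/5/3: the 3 is implied.
A third above Db in this key is F.
A fifth above Db in this key is Ab.
A seventh above Db in this key is C.
Together with the bass Db, this spells Db major seventh in root position.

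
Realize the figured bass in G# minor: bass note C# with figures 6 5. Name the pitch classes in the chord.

The written figures 6 5 are shorthand for 6/5/3: the 3 is implied.
A third above C# in this key is E.
A fifth above C# in this key is G#.
A sixth above C# in this key is A#.
Together with the bass C#, this spells A# half-diminished seventh in first inversion.

C#, E, G#, A#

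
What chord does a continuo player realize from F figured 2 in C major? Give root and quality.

The figures 2 indicate a seventh chord in third inversion.
In third inversion the root lies a second above the bass: a second above F in C major is G.
The chord tones are F, G, B, D, giving G dominant seventh.

G dominant seventh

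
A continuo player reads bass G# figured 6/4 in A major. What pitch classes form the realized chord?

A fourth above G# in this key is C#.
A sixth above G# in this key is E.
Together with the bass G#, this spells C# minor in second inversion.

G#, C#, E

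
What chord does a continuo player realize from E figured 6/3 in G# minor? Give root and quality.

The figures 6/3 indicate a triad in first inversion.
In first inversion the root lies a sixth above the bass: a sixth above E in G# minor is C#.
The chord tones are E, G#, C#, giving C# minor.

C# minor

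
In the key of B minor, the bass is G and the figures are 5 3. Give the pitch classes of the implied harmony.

G, B, D

A third above G in this key is B.
A fifth above G in this key is D.
Together with the bass G, this spells G major in root position.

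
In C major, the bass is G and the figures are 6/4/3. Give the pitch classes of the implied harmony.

A third above G in this key is B.
A fourth above G in this key is C.
A sixth above G in this key is E.
Together with the bass G, this spells C major seventh in second inversion.

G, B, C, E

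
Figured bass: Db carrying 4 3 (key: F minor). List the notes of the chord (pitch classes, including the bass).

Db, F, G, Bb

The written figures 4 3 are shorthand for 6/4/3: the 6 is implied.
A third above Db in this key is F.
A fourth above Db in this key is G.
A sixth above Db in this key is Bb.
Together with the bass Db, this spells G half-diminished seventh in second inversion.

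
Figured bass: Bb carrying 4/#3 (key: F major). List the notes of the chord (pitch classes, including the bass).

The written figures 4/#3 are shorthand for 6/4/3: the 6 is implied.
A third above Bb in this key is D, raised to D# by the sharp.
A fourth above Bb in this key is E.
A sixth above Bb in this key is G.

Bb, D#, E, G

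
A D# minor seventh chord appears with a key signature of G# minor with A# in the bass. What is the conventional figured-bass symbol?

4/3

A# is the fifth of D# minor seventh, so the chord is in second inversion.
A seventh chord in second inversion is figured 6/4/3, conventionally abbreviated 4/3.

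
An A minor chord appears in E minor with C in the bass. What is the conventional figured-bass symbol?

C is the third of A minor, so the chord is in first inversion.
A triad in first inversion is figured 6/3, conventionally abbreviated 6.

6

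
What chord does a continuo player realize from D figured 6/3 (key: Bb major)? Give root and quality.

The figures 6/3 indicate a triad in first inversion.
In first inversion the root lies a sixth above the bass: a sixth above D in Bb major is Bb.
The chord tones are D, F, Bb, giving Bb major.

Bb major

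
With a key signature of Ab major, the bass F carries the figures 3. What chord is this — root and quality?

F minor

The figures 3 indicate a triad in root position.
In root position the bass is the root, so the root is F.
The chord tones are F, Ab, C, giving F minor.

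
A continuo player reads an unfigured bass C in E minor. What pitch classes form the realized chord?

C, E, G

An unfigured bass implies 5/3.
A third above C in this key is E.
A fifth above C in this key is G.
Together with the bass C, this spells C major in root position.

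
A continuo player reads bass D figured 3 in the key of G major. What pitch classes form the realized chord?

D, F#, A

The written figures 3 are shorthand for 5/3: the 5 is implied.
A third above D in this key is F#.
A fifth above D in this key is A.
Together with the bass D, this spells D major in root position.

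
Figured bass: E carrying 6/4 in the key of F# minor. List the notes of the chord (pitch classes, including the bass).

A fourth above E in this key is A.
A sixth above E in this key is C#.
Together with the bass E, this spells A major in second inversion.

E, A, C#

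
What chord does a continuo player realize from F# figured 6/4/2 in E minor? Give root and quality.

G major seventh

The figures 6/4/2 indicate a seventh chord in third inversion.
In third inversion the root lies a second above the bass: a second above F# in E minor is G.
The chord tones are F#, G, B, D, giving G major seventh.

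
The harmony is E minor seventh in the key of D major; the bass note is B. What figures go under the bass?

4/3

B is the fifth of E minor seventh, so the chord is in second inversion.
A seventh chord in second inversion is figured 6/4/3, conventionally abbreviated 4/3.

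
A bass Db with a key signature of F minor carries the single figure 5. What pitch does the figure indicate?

Counting 4 letter steps above Db lands on A; in F minor, that letter is Ab.

Ab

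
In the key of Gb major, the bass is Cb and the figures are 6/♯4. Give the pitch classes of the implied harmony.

Cb, F#, Ab

A fourth above Cb in this key is F, raised to F# by the sharp.
A sixth above Cb in this key is Ab.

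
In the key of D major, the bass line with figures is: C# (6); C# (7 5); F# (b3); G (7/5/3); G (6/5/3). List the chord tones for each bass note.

C#, E, A | C#, E, G, B | F#, Ab, C# | G, B, D, F# | G, B, D, E

C# (6/3): C#, E, A.
C# (7/5/3): C#, E, G, B.
F# (5/b3): F#, Ab, C#.
G (7/5/3): G, B, D, F#.
G (6/5/3): G, B, D, E.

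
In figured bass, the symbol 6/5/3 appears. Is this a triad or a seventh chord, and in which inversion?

seventh chord, first inversion

Intervals of 6/5/3 above the bass form a seventh chord; the bass is the third, so this is first inversion.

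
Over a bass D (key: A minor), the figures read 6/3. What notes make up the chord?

A third above D in this key is F.
A sixth above D in this key is B.
Together with the bass D, this spells B diminished in first inversion.

D, F, B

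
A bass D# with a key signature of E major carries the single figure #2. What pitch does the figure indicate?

Counting 1 letter step above D# lands on E; in E major, that letter is E.
The #2 figure raises it a semitone, giving E#.

E#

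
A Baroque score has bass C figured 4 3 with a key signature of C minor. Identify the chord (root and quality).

F minor seventh

The figures 4 3 indicate a seventh chord in second inversion.
In second inversion the root lies a fourth above the bass: a fourth above C in C minor is F.
The chord tones are C, Eb, F, Ab, giving F minor seventh.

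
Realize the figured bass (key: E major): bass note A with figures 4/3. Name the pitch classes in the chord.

The written figures 4/3 are shorthand for 6/4/3: the 6 is implied.
A third above A in this key is C#.
A fourth above A in this key is D#.
A sixth above A in this key is F#.
Together with the bass A, this spells D# half-diminished seventh in second inversion.

A, C#, D#, F#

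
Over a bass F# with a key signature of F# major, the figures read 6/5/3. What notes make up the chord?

F#, A#, C#, D#

A third above F# in this key is A#.
A fifth above F# in this key is C#.
A sixth above F# in this key is D#.
Together with the bass F#, this spells D# minor seventh in first inversion.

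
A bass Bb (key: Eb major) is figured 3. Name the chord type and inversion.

triad, root position

3 is shorthand for 5/3.
Intervals of 5/3 above the bass form a triad; the bass is the root, so this is root position.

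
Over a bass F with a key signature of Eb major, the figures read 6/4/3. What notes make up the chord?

A third above F in this key is Ab.
A fourth above F in this key is Bb.
A sixth above F in this key is D.
Together with the bass F, this spells Bb dominant seventh in second inversion.

F, Ab, Bb, D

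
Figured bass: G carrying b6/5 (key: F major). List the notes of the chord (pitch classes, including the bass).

The written figures b6/5 are shorthand for 6/5/3: the 3 is implied.
A third above G in this key is Bb.
A fifth above G in this key is D.
A sixth above G in this key is E, lowered to Eb by the flat.
Together with the bass G, this spells Eb major seventh in first inversion.

G, Bb, D, Eb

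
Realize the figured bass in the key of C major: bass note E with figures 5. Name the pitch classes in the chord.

The written figures 5 are shorthand for 5/3: the 3 is implied.
A third above E in this key is G.
A fifth above E in this key is B.
Together with the bass E, this spells E minor in root position.

E, G, B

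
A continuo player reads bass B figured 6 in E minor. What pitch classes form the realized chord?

The written figures 6 are shorthand for 6/3: the 3 is implied.
A third above B in this key is D.
A sixth above B in this key is G.
Together with the bass B, this spells G major in first inversion.

B, D, G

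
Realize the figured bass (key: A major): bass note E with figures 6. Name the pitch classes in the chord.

E, G#, C#

The written figures 6 are shorthand for 6/3: the 3 is implied.
A third above E in this key is G#.
A sixth above E in this key is C#.
Together with the bass E, this spells C# minor in first inversion.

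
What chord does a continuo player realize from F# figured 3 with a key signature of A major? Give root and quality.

The figures 3 indicate a triad in root position.
In root position the bass is the root, so the root is F#.
The chord tones are F#, A, C#, giving F# minor.

F# minor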